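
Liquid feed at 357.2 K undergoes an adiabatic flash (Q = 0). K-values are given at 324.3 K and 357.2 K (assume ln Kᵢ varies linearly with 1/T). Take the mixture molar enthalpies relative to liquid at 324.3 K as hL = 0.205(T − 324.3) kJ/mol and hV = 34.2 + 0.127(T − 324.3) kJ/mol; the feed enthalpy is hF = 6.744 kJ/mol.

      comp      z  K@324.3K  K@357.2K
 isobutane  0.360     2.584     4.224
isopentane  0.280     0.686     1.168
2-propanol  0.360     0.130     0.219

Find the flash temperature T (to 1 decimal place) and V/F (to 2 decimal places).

Adiabatic flash: solve Rachford–Rice at each trial T, then check hF = ψ·hV(T) + (1−ψ)·hL(T).
  T = 324.3 K: K = (2.584, 0.686, 0.130), RR gives ψ = 0.158, H_out = 5.420 kJ/mol
  T = 357.2 K: K = (4.224, 1.168, 0.219), RR gives ψ = 0.523, H_out = 23.290 kJ/mol
  T = 340.8 K: K = (3.346, 0.907, 0.171), RR gives ψ = 0.365, H_out = 15.402 kJ/mol
  T = 332.6 K: K = (2.952, 0.792, 0.150), RR gives ψ = 0.271, H_out = 10.803 kJ/mol
  T = 328.5 K: K = (2.766, 0.739, 0.140), RR gives ψ = 0.218, H_out = 8.256 kJ/mol
  T = 326.4 K: K = (2.674, 0.712, 0.135), RR gives ψ = 0.189, H_out = 6.871 kJ/mol
Linear interpolation between T = 324.3 (H_out = 5.420) and T = 326.4 (H_out = 6.871) on hF = 6.744 gives T ≈ 326.2 K, at which ψ = 0.19.

T = 326.2 K, V/F = 0.19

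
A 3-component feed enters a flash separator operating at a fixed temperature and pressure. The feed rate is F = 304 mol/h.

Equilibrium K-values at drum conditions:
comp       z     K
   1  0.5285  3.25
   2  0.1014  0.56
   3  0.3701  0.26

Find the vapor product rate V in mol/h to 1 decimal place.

Material balance + equilibrium reduce to Σ zᵢ(Kᵢ−1)/(1+V/F(Kᵢ−1)) = 0.
g(0) = ΣzᵢKᵢ − 1 = 0.8706 and g(1) = 1 − Σzᵢ/Kᵢ = -0.7671, so a root lies in (0, 1).
Newton–Raphson from V/F = 0.47:
  V/F = 0.4700: g = 0.10178, g' = -1.1397 → V/F = 0.5593
  V/F = 0.5593: g = 0.00008, g' = -1.1491 → V/F = 0.5594
Converged at V/F = 0.5594.
Then V = V/F·F = 0.5594·304 = 170.0 mol/h and L = F − V = 134.0 mol/h.

V = 170.0 mol/h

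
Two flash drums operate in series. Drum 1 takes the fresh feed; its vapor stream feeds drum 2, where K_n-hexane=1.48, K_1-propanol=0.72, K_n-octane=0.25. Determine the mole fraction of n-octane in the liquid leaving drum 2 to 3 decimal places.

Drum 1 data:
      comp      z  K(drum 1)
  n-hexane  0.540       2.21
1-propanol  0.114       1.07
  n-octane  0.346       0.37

x_n-octane (drum 2) = 0.309

Drum 1:
Rachford–Rice: g(ψ₁) = Σ zᵢ(Kᵢ−1)/(1+ψ₁(Kᵢ−1)) = 0.
Feasibility: ΣzᵢKᵢ = 1.443, Σzᵢ/Kᵢ = 1.286 — both > 1, two phases present.
Iterate (Newton) starting at ψ₁ = 0.48:
  ψ₁ = 0.480: g = 0.1086, g' = -0.599 → ψ₁ = 0.661
  ψ₁ = 0.661: g = -0.0030, g' = -0.648 → ψ₁ = 0.657
Converged at ψ₁ = 0.657.
Drum-1 compositions:
  n-hexane: x = 0.301, y = 0.665
  1-propanol: x = 0.109, y = 0.117
  n-octane: x = 0.590, y = 0.218
Drum-2 feed = drum-1 vapor: z₂ = (0.6650, 0.1166, 0.2183).
Drum 2:
Let ψ₂ = V/F and solve Σ zᵢ(Kᵢ−1)/(1+ψ₂(Kᵢ−1)) = 0.
Check two-phase: ΣzᵢKᵢ = 1.123 > 1 and Σzᵢ/Kᵢ = 1.485 > 1, so g(0) = 0.123 > 0 and g(1) = -0.485 < 0.
Newton iteration, ψ₂⁰ = 0.5:
  ψ₂ = 0.500: g = -0.0425, g' = -0.426 → ψ₂ = 0.400
  ψ₂ = 0.400: g = -0.0030, g' = -0.370 → ψ₂ = 0.392
Converged at ψ₂ = 0.392.
  n-hexane: x = 0.560, y = 0.828
  1-propanol: x = 0.131, y = 0.094
  n-octane: x = 0.309, y = 0.077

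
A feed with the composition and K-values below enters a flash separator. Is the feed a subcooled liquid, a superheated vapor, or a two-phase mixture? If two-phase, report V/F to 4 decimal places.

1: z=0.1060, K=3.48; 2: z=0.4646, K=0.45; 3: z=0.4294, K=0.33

ΣzᵢKᵢ = 0.7197; Σzᵢ/Kᵢ = 2.3641.
Since ΣzᵢKᵢ < 1 the mixture is below its bubble point — single liquid phase.

subcooled liquid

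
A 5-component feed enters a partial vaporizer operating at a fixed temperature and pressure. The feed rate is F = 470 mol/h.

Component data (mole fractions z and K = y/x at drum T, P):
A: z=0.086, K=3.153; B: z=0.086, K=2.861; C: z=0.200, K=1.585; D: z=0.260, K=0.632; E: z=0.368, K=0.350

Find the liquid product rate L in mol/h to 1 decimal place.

Rachford–Rice: g(ψ) = Σ zᵢ(Kᵢ−1)/(1+ψ(Kᵢ−1)) = 0.
Feasibility: ΣzᵢKᵢ = 1.127, Σzᵢ/Kᵢ = 1.646 — both > 1, two phases present.
Newton iteration, ψ⁰ = 0.5:
  ψ = 0.500: g = -0.2090, g' = -0.607 → ψ = 0.156
  ψ = 0.156: g = 0.0022, g' = -0.692 → ψ = 0.159
Converged at ψ = 0.159.
Then V = ψ·F = 0.1591·470 = 74.8 mol/h and L = F − V = 395.2 mol/h.

L = 395.2 mol/h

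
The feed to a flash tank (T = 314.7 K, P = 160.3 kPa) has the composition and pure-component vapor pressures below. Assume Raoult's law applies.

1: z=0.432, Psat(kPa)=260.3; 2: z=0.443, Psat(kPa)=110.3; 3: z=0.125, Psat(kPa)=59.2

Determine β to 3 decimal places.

β = 0.208

Raoult's law: Kᵢ = Pᵢˢᵃᵗ/P = Pᵢˢᵃᵗ/160.3.
  K_1 = 260.3/160.3 = 1.62383, K_2 = 110.3/160.3 = 0.68808, K_3 = 59.2/160.3 = 0.36931
Rachford–Rice: g(β) = Σ zᵢ(Kᵢ−1)/(1+β(Kᵢ−1)) = 0.
Feasibility: ΣzᵢKᵢ = 1.052, Σzᵢ/Kᵢ = 1.248 — both > 1, two phases present.
Newton iteration, β⁰ = 0.58:
  β = 0.580: g = -0.0951, g' = -0.279 → β = 0.238
  β = 0.238: g = -0.0075, g' = -0.247 → β = 0.208
Converged at β = 0.208.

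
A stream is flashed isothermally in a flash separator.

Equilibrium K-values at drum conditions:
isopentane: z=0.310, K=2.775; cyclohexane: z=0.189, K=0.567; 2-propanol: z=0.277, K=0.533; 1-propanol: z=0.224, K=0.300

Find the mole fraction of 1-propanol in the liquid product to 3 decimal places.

Material balance + equilibrium reduce to Σ zᵢ(Kᵢ−1)/(1+ψ(Kᵢ−1)) = 0.
Feasibility: ΣzᵢKᵢ = 1.182, Σzᵢ/Kᵢ = 1.711 — both > 1, two phases present.
Newton iteration, ψ⁰ = 0.5:
  ψ = 0.500: g = -0.2229, g' = -0.694 → ψ = 0.179
  ψ = 0.179: g = 0.0084, g' = -0.820 → ψ = 0.189
Converged at ψ = 0.189.
Compositions from xᵢ = zᵢ/(1+ψ(Kᵢ−1)), yᵢ = Kᵢxᵢ:
  isopentane: x = 0.232, y = 0.644
  cyclohexane: x = 0.206, y = 0.117
  2-propanol: x = 0.304, y = 0.162
  1-propanol: x = 0.258, y = 0.077

x_1-propanol = 0.258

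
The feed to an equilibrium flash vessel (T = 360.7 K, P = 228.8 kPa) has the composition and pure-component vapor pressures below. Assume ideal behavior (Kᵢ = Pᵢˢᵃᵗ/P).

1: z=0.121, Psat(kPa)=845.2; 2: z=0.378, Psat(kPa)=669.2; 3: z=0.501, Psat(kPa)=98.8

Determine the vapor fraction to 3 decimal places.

Raoult's law: Kᵢ = Pᵢˢᵃᵗ/P = Pᵢˢᵃᵗ/228.8.
  K_1 = 845.2/228.8 = 3.69406, K_2 = 669.2/228.8 = 2.92483, K_3 = 98.8/228.8 = 0.43182
Rachford–Rice: g(ψ) = Σ zᵢ(Kᵢ−1)/(1+ψ(Kᵢ−1)) = 0.
Feasibility: ΣzᵢKᵢ = 1.769, Σzᵢ/Kᵢ = 1.322 — both > 1, two phases present.
Newton–Raphson from ψ = 0.5:
  ψ = 0.500: g = 0.1120, g' = -0.839 → ψ = 0.634
  ψ = 0.634: g = 0.0035, g' = -0.799 → ψ = 0.638
Converged at ψ = 0.638.

ψ = 0.638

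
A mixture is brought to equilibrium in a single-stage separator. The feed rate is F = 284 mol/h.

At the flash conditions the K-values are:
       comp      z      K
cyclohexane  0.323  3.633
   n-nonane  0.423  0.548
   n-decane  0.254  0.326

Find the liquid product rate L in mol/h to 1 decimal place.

Material balance + equilibrium reduce to Σ zᵢ(Kᵢ−1)/(1+β(Kᵢ−1)) = 0.
Feasibility: ΣzᵢKᵢ = 1.488, Σzᵢ/Kᵢ = 1.640 — both > 1, two phases present.
Newton iteration, β⁰ = 0.5:
  β = 0.500: g = -0.1381, g' = -0.824 → β = 0.332
  β = 0.332: g = 0.0079, g' = -0.948 → β = 0.341
Converged at β = 0.341.
Then V = β·F = 0.3408·284 = 96.8 mol/h and L = F − V = 187.2 mol/h.

L = 187.2 mol/h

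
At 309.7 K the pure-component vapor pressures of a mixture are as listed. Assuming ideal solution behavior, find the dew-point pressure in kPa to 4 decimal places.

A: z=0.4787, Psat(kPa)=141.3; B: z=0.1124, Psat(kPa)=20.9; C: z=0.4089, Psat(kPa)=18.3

Pdew = 32.1439 kPa

At the dew point ψ → 1, so Σzᵢ/Kᵢ = 1 with Kᵢ = Pᵢˢᵃᵗ/P ⇒ 1/P = Σzᵢ/Pᵢˢᵃᵗ.
1/P = 0.4787/141.3 + 0.1124/20.9 + 0.4089/18.3 = 0.0311101 ⇒ P = 32.1439 kPa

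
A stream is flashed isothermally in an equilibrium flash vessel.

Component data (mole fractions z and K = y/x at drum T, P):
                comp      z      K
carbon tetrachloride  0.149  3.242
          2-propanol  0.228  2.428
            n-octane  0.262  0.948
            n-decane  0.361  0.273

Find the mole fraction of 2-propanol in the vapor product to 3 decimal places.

Rachford–Rice: g(V/F) = Σ zᵢ(Kᵢ−1)/(1+V/F(Kᵢ−1)) = 0.
Feasibility: ΣzᵢKᵢ = 1.384, Σzᵢ/Kᵢ = 1.739 — both > 1, two phases present.
Iterate (Newton) starting at V/F = 0.5:
  V/F = 0.500: g = -0.0789, g' = -0.796 → V/F = 0.401
  V/F = 0.401: g = -0.0014, g' = -0.777 → V/F = 0.399
Converged at V/F = 0.399.
Compositions from xᵢ = zᵢ/(1+V/F(Kᵢ−1)), yᵢ = Kᵢxᵢ:
  carbon tetrachloride: x = 0.079, y = 0.255
  2-propanol: x = 0.145, y = 0.353
  n-octane: x = 0.268, y = 0.254
  n-decane: x = 0.509, y = 0.139

y_2-propanol = 0.353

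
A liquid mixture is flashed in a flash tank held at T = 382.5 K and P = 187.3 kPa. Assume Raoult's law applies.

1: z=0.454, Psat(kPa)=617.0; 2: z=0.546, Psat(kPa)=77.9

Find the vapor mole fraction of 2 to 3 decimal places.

Raoult's law: Kᵢ = Pᵢˢᵃᵗ/P = Pᵢˢᵃᵗ/187.3.
  K_1 = 617.0/187.3 = 3.29418, K_2 = 77.9/187.3 = 0.41591
Let ψ = V/F and solve Σ zᵢ(Kᵢ−1)/(1+ψ(Kᵢ−1)) = 0.
Check two-phase: ΣzᵢKᵢ = 1.723 > 1 and Σzᵢ/Kᵢ = 1.451 > 1, so g(0) = 0.723 > 0 and g(1) = -0.451 < 0.
Binary case is linear: z₁(K₁−1)(1+ψ(K₂−1)) + z₂(K₂−1)(1+ψ(K₁−1)) = 0
⇒ ψ = [z₁(K₁−1)+z₂(K₂−1)] / [−(K₁−1)(K₂−1)] = 0.7226/1.3400 = 0.539
Compositions from xᵢ = zᵢ/(1+ψ(Kᵢ−1)), yᵢ = Kᵢxᵢ:
  1: x = 0.203, y = 0.668
  2: x = 0.797, y = 0.332

y_2 = 0.332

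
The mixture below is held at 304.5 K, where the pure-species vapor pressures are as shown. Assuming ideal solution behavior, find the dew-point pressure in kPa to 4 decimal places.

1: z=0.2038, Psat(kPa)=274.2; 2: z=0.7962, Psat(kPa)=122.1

At the dew point ψ → 1, so Σzᵢ/Kᵢ = 1 with Kᵢ = Pᵢˢᵃᵗ/P ⇒ 1/P = Σzᵢ/Pᵢˢᵃᵗ.
1/P = 0.2038/274.2 + 0.7962/122.1 = 0.0072641 ⇒ P = 137.6626 kPa

Pdew = 137.6626 kPa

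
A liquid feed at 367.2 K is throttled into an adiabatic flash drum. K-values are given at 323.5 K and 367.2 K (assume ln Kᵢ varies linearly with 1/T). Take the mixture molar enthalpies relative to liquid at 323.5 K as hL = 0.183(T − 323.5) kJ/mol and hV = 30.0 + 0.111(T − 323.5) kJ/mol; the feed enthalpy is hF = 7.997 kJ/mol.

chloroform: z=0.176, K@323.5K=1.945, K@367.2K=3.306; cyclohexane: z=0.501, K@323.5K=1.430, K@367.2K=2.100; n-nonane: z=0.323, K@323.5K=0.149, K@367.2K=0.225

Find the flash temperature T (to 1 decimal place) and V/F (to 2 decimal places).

T = 325.8 K, V/F = 0.25

Adiabatic flash: solve Rachford–Rice at each trial T, then check hF = ψ·hV(T) + (1−ψ)·hL(T).
  T = 323.5 K: K = (1.945, 1.430, 0.149), RR gives ψ = 0.213, H_out = 6.394 kJ/mol
  T = 367.2 K: K = (3.306, 2.100, 0.225), RR gives ψ = 0.632, H_out = 24.959 kJ/mol
  T = 345.4 K: K = (2.580, 1.755, 0.186), RR gives ψ = 0.484, H_out = 17.777 kJ/mol
  T = 334.4 K: K = (2.249, 1.589, 0.167), RR gives ψ = 0.375, H_out = 12.946 kJ/mol
  T = 328.9 K: K = (2.093, 1.508, 0.158), RR gives ψ = 0.303, H_out = 9.946 kJ/mol
  T = 326.2 K: K = (2.018, 1.469, 0.153), RR gives ψ = 0.261, H_out = 8.261 kJ/mol
  T = 324.9 K: K = (1.983, 1.450, 0.151), RR gives ψ = 0.239, H_out = 7.387 kJ/mol
Linear interpolation between T = 324.9 (H_out = 7.387) and T = 326.2 (H_out = 8.261) on hF = 7.997 gives T ≈ 325.8 K, at which ψ = 0.25.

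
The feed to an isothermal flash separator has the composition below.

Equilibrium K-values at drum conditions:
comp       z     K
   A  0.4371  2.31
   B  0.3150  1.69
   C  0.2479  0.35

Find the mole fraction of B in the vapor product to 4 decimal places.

y_B = 0.3270

Rachford–Rice: g(V/F) = Σ zᵢ(Kᵢ−1)/(1+V/F(Kᵢ−1)) = 0.
g(0) = ΣzᵢKᵢ − 1 = 0.6288 and g(1) = 1 − Σzᵢ/Kᵢ = -0.0839, so a root lies in (0, 1).
Newton iteration, V/F⁰ = 0.39:
  V/F = 0.3900: g = 0.33439, g' = -0.6097 → V/F = 0.9385
  V/F = 0.9385: g = -0.02443, g' = -0.8948 → V/F = 0.9112
  V/F = 0.9112: g = -0.00073, g' = -0.8425 → V/F = 0.9103
Converged at V/F = 0.9103.
Compositions from xᵢ = zᵢ/(1+V/F(Kᵢ−1)), yᵢ = Kᵢxᵢ:
  A: x = 0.1994, y = 0.4605
  B: x = 0.1935, y = 0.3270
  C: x = 0.6072, y = 0.2125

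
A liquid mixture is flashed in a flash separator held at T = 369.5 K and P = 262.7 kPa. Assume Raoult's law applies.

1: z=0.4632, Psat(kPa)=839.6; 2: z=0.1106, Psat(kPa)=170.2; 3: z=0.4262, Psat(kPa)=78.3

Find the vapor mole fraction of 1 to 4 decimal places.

y_1 = 0.7228

Raoult's law: Kᵢ = Pᵢˢᵃᵗ/P = Pᵢˢᵃᵗ/262.7.
  K_1 = 839.6/262.7 = 3.196041, K_2 = 170.2/262.7 = 0.647887, K_3 = 78.3/262.7 = 0.298059
Newton iteration, ψ⁰ = 0.5:
  ψ = 0.5000: g = -0.02337, g' = -1.0262 → ψ = 0.4772
Converged at ψ = 0.4772.
Compositions from xᵢ = zᵢ/(1+ψ(Kᵢ−1)), yᵢ = Kᵢxᵢ:
  1: x = 0.2262, y = 0.7228
  2: x = 0.1329, y = 0.0861
  3: x = 0.6409, y = 0.1910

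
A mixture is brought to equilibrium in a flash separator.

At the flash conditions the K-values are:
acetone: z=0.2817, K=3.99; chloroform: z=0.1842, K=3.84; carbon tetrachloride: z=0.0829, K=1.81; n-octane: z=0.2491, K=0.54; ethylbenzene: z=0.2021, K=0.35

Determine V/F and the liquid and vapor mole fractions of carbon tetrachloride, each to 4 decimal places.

V/F = 0.7931, x_carbon tetrachloride = 0.0505, y_carbon tetrachloride = 0.0914

Material balance + equilibrium reduce to Σ zᵢ(Kᵢ−1)/(1+V/F(Kᵢ−1)) = 0.
Check two-phase: ΣzᵢKᵢ = 2.1866 > 1 and Σzᵢ/Kᵢ = 1.2031 > 1, so g(0) = 1.1866 > 0 and g(1) = -0.2031 < 0.
Newton iteration, V/F⁰ = 0.5:
  V/F = 0.5000: g = 0.25812, g' = -0.9621 → V/F = 0.7683
  V/F = 0.7683: g = 0.02163, g' = -0.8658 → V/F = 0.7933
  V/F = 0.7933: g = -0.00013, g' = -0.8767 → V/F = 0.7931
Converged at V/F = 0.7931.
Compositions from xᵢ = zᵢ/(1+V/F(Kᵢ−1)), yᵢ = Kᵢxᵢ:
  acetone: x = 0.0836, y = 0.3334
  chloroform: x = 0.0566, y = 0.2175
  carbon tetrachloride: x = 0.0505, y = 0.0914
  n-octane: x = 0.3922, y = 0.2118
  ethylbenzene: x = 0.4172, y = 0.1460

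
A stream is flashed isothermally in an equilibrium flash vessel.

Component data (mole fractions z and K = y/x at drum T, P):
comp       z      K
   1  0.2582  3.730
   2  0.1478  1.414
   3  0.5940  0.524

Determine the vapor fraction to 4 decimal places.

ψ = 0.4630

Newton–Raphson from ψ = 0.5:
  ψ = 0.5000: g = -0.02231, g' = -0.5932 → ψ = 0.4624
  ψ = 0.4624: g = 0.00040, g' = -0.6151 → ψ = 0.4630
Converged at ψ = 0.4630.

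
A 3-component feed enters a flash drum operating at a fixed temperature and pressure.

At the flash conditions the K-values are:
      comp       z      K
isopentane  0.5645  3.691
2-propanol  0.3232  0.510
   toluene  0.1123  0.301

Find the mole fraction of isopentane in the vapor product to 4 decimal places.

Rachford–Rice: g(ψ) = Σ zᵢ(Kᵢ−1)/(1+ψ(Kᵢ−1)) = 0.
Feasibility: ΣzᵢKᵢ = 2.2822, Σzᵢ/Kᵢ = 1.1598 — both > 1, two phases present.
Newton iteration, ψ⁰ = 0.5:
  ψ = 0.5000: g = 0.31722, g' = -1.0089 → ψ = 0.8144
  ψ = 0.8144: g = 0.03016, g' = -0.9120 → ψ = 0.8475
  ψ = 0.8475: g = -0.00039, g' = -0.9371 → ψ = 0.8471
Converged at ψ = 0.8471.
Compositions from xᵢ = zᵢ/(1+ψ(Kᵢ−1)), yᵢ = Kᵢxᵢ:
  isopentane: x = 0.1721, y = 0.6353
  2-propanol: x = 0.5525, y = 0.2818
  toluene: x = 0.2753, y = 0.0829

y_isopentane = 0.6353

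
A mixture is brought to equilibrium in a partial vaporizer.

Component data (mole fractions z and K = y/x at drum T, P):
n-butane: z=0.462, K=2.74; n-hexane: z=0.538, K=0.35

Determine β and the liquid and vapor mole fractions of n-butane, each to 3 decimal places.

Material balance + equilibrium reduce to Σ zᵢ(Kᵢ−1)/(1+β(Kᵢ−1)) = 0.
g(0) = ΣzᵢKᵢ − 1 = 0.454 and g(1) = 1 − Σzᵢ/Kᵢ = -0.706, so a root lies in (0, 1).
Binary case is linear: z₁(K₁−1)(1+β(K₂−1)) + z₂(K₂−1)(1+β(K₁−1)) = 0
⇒ β = [z₁(K₁−1)+z₂(K₂−1)] / [−(K₁−1)(K₂−1)] = 0.4542/1.1310 = 0.402
Compositions from xᵢ = zᵢ/(1+β(Kᵢ−1)), yᵢ = Kᵢxᵢ:
  n-butane: x = 0.272, y = 0.745
  n-hexane: x = 0.728, y = 0.255

β = 0.402, x_n-butane = 0.272, y_n-butane = 0.745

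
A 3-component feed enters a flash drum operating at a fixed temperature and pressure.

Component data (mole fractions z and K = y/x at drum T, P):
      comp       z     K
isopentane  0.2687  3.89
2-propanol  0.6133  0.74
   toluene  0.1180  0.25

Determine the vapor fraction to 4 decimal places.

ψ = 0.4879

Rachford–Rice: g(ψ) = Σ zᵢ(Kᵢ−1)/(1+ψ(Kᵢ−1)) = 0.
Feasibility: ΣzᵢKᵢ = 1.5286, Σzᵢ/Kᵢ = 1.3699 — both > 1, two phases present.
Iterate (Newton) starting at ψ = 0.51:
  ψ = 0.5100: g = -0.01326, g' = -0.5959 → ψ = 0.4877
  ψ = 0.4877: g = 0.00011, g' = -0.6059 → ψ = 0.4879
Converged at ψ = 0.4879.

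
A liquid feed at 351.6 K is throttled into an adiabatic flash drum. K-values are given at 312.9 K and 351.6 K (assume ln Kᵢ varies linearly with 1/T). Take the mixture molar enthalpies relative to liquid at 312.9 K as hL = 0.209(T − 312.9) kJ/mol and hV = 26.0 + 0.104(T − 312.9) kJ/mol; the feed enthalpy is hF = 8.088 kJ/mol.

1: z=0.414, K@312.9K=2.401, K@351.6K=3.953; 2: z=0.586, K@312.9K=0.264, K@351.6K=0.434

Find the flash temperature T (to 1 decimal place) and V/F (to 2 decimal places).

T = 321.7 K, V/F = 0.25

Adiabatic flash: solve Rachford–Rice at each trial T, then check hF = ψ·hV(T) + (1−ψ)·hL(T).
  T = 312.9 K: K = (2.401, 0.264), RR gives ψ = 0.144, H_out = 3.750 kJ/mol
  T = 351.6 K: K = (3.953, 0.434), RR gives ψ = 0.533, H_out = 19.781 kJ/mol
  T = 332.2 K: K = (3.124, 0.343), RR gives ψ = 0.354, H_out = 12.530 kJ/mol
  T = 322.5 K: K = (2.748, 0.302), RR gives ψ = 0.258, H_out = 8.449 kJ/mol
  T = 317.7 K: K = (2.571, 0.283), RR gives ψ = 0.204, H_out = 6.208 kJ/mol
  T = 320.1 K: K = (2.659, 0.292), RR gives ψ = 0.232, H_out = 7.352 kJ/mol
Linear interpolation between T = 320.1 (H_out = 7.352) and T = 322.5 (H_out = 8.449) on hF = 8.088 gives T ≈ 321.7 K, at which ψ = 0.25.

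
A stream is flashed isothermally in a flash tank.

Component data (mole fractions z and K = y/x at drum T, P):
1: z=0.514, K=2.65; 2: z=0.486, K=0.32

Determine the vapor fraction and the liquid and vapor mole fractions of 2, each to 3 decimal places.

ψ = 0.461, x_2 = 0.708, y_2 = 0.227

Iterate (Newton) starting at ψ = 0.5:
  ψ = 0.500: g = -0.0360, g' = -0.936 → ψ = 0.462
  ψ = 0.462: g = -0.0002, g' = -0.928 → ψ = 0.461
Converged at ψ = 0.461.
Compositions from xᵢ = zᵢ/(1+ψ(Kᵢ−1)), yᵢ = Kᵢxᵢ:
  1: x = 0.292, y = 0.773
  2: x = 0.708, y = 0.227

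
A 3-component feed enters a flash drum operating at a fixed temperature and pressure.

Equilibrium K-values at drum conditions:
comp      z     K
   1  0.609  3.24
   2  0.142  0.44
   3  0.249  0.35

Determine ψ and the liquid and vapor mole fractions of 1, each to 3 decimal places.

Material balance + equilibrium reduce to Σ zᵢ(Kᵢ−1)/(1+ψ(Kᵢ−1)) = 0.
g(0) = ΣzᵢKᵢ − 1 = 1.123 and g(1) = 1 − Σzᵢ/Kᵢ = -0.222, so a root lies in (0, 1).
Iterate (Newton) starting at ψ = 0.65:
  ψ = 0.650: g = 0.1501, g' = -0.932 → ψ = 0.811
  ψ = 0.811: g = -0.0037, g' = -1.005 → ψ = 0.807
Converged at ψ = 0.807.
Compositions from xᵢ = zᵢ/(1+ψ(Kᵢ−1)), yᵢ = Kᵢxᵢ:
  1: x = 0.217, y = 0.703
  2: x = 0.259, y = 0.114
  3: x = 0.524, y = 0.183

ψ = 0.807, x_1 = 0.217, y_1 = 0.703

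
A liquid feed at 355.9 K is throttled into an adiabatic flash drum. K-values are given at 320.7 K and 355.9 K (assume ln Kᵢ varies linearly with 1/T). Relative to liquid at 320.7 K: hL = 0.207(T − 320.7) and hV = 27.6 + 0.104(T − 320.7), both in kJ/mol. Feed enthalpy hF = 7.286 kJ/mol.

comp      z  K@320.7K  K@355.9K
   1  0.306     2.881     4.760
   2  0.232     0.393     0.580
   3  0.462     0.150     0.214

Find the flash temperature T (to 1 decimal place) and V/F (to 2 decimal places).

T = 336.1 K, V/F = 0.16

Adiabatic flash: solve Rachford–Rice at each trial T, then check hF = ψ·hV(T) + (1−ψ)·hL(T).
  T = 320.7 K: K = (2.881, 0.393, 0.150), RR gives ψ = 0.029, H_out = 0.797 kJ/mol
  T = 355.9 K: K = (4.760, 0.580, 0.214), RR gives ψ = 0.270, H_out = 13.761 kJ/mol
  T = 338.3 K: K = (3.752, 0.482, 0.181), RR gives ψ = 0.171, H_out = 8.065 kJ/mol
  T = 329.5 K: K = (3.299, 0.437, 0.165), RR gives ψ = 0.108, H_out = 4.713 kJ/mol
  T = 333.9 K: K = (3.521, 0.459, 0.173), RR gives ψ = 0.141, H_out = 6.445 kJ/mol
  T = 336.1 K: K = (3.636, 0.471, 0.177), RR gives ψ = 0.157, H_out = 7.268 kJ/mol
Linear interpolation between T = 336.1 (H_out = 7.268) and T = 338.3 (H_out = 8.065) on hF = 7.286 gives T ≈ 336.1 K, at which ψ = 0.16.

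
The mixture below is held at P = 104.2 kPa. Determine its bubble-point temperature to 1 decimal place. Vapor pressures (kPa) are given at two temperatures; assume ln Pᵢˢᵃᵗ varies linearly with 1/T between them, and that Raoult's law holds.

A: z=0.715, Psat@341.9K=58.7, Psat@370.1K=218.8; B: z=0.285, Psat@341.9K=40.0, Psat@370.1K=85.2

T = 356.9 K

Bubble-point temperature: ΣzᵢPᵢˢᵃᵗ(T) = P. Interpolate ln Pᵢˢᵃᵗ = aᵢ + bᵢ/T.
  T = 341.9 K: ΣzᵢPᵢˢᵃᵗ = 53.37 kPa
  T = 370.1 K: ΣzᵢPᵢˢᵃᵗ = 180.72 kPa
  T = 356.0 K: ΣzᵢPᵢˢᵃᵗ = 100.06 kPa
  T = 363.1 K: ΣzᵢPᵢˢᵃᵗ = 135.37 kPa
  T = 359.6 K: ΣzᵢPᵢˢᵃᵗ = 116.77 kPa
  T = 357.8 K: ΣzᵢPᵢˢᵃᵗ = 108.12 kPa
Interpolating between 356.0 K and 357.8 K gives T ≈ 356.9 K.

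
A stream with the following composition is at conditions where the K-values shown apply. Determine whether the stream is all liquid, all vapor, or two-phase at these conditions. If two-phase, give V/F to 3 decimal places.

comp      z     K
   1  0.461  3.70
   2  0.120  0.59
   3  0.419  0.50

ΣzᵢKᵢ = 1.986; Σzᵢ/Kᵢ = 1.166.
Both exceed 1, so a two-phase solution exists.
Let ψ = V/F and solve Σ zᵢ(Kᵢ−1)/(1+ψ(Kᵢ−1)) = 0.
Newton iteration, ψ⁰ = 0.7:
  ψ = 0.700: g = 0.0394, g' = -0.690 → ψ = 0.757
  ψ = 0.757: g = 0.0004, g' = -0.676 → ψ = 0.758
Converged at ψ = 0.758.

two-phase, V/F = 0.758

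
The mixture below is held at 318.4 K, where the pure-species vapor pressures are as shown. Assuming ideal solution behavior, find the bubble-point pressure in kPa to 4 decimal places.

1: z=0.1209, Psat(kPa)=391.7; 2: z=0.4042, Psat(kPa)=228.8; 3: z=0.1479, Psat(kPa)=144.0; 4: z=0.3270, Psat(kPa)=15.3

At the bubble point ψ → 0, so ΣzᵢKᵢ = 1 with Kᵢ = Pᵢˢᵃᵗ/P ⇒ P = ΣzᵢPᵢˢᵃᵗ.
P = 0.1209·391.7 + 0.4042·228.8 + 0.1479·144.0 + 0.3270·15.3 = 166.1382 kPa

Pbub = 166.1382 kPa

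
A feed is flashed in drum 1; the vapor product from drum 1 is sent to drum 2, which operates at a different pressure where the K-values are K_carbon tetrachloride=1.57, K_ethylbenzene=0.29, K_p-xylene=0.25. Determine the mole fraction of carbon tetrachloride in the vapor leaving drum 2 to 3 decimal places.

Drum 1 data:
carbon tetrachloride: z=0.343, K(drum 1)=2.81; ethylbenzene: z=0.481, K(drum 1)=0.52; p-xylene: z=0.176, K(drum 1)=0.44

Drum 1:
Material balance + equilibrium reduce to Σ zᵢ(Kᵢ−1)/(1+ψ₁(Kᵢ−1)) = 0.
g(0) = ΣzᵢKᵢ − 1 = 0.291 and g(1) = 1 − Σzᵢ/Kᵢ = -0.447, so a root lies in (0, 1).
Iterate (Newton) starting at ψ₁ = 0.45:
  ψ₁ = 0.450: g = -0.0841, g' = -0.620 → ψ₁ = 0.314
  ψ₁ = 0.314: g = 0.0041, g' = -0.691 → ψ₁ = 0.320
Converged at ψ₁ = 0.320.
Drum-1 compositions:
  carbon tetrachloride: x = 0.217, y = 0.610
  ethylbenzene: x = 0.568, y = 0.296
  p-xylene: x = 0.214, y = 0.094
Drum-2 feed = drum-1 vapor: z₂ = (0.6101, 0.2956, 0.0944).
Drum 2:
Let ψ₂ = V/F and solve Σ zᵢ(Kᵢ−1)/(1+ψ₂(Kᵢ−1)) = 0.
Feasibility: ΣzᵢKᵢ = 1.067, Σzᵢ/Kᵢ = 1.785 — both > 1, two phases present.
Newton–Raphson from ψ₂ = 0.63:
  ψ₂ = 0.630: g = -0.2580, g' = -0.786 → ψ₂ = 0.302
  ψ₂ = 0.302: g = -0.0618, g' = -0.474 → ψ₂ = 0.171
  ψ₂ = 0.171: g = -0.0033, g' = -0.428 → ψ₂ = 0.164
  ψ₂ = 0.164: g = -0.0000, g' = -0.426 → ψ₂ = 0.163
Converged at ψ₂ = 0.163.
  carbon tetrachloride: x = 0.558, y = 0.876
  ethylbenzene: x = 0.334, y = 0.097
  p-xylene: x = 0.108, y = 0.027

y_carbon tetrachloride (drum 2) = 0.876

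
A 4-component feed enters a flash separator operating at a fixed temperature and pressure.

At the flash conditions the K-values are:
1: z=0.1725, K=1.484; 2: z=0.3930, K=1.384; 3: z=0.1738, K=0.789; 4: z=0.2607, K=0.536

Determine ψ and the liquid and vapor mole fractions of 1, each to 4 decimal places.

Material balance + equilibrium reduce to Σ zᵢ(Kᵢ−1)/(1+ψ(Kᵢ−1)) = 0.
Feasibility: ΣzᵢKᵢ = 1.0768, Σzᵢ/Kᵢ = 1.1069 — both > 1, two phases present.
Newton iteration, ψ⁰ = 0.42:
  ψ = 0.4200: g = 0.00886, g' = -0.1668 → ψ = 0.4731
  ψ = 0.4731: g = -0.00008, g' = -0.1699 → ψ = 0.4726
Converged at ψ = 0.4726.
Compositions from xᵢ = zᵢ/(1+ψ(Kᵢ−1)), yᵢ = Kᵢxᵢ:
  1: x = 0.1404, y = 0.2083
  2: x = 0.3326, y = 0.4604
  3: x = 0.1931, y = 0.1523
  4: x = 0.3339, y = 0.1790

ψ = 0.4726, x_1 = 0.1404, y_1 = 0.2083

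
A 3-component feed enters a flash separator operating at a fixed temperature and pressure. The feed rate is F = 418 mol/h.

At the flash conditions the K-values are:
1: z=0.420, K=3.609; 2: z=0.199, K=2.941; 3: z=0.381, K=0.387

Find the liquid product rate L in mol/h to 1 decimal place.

Rachford–Rice: g(ψ) = Σ zᵢ(Kᵢ−1)/(1+ψ(Kᵢ−1)) = 0.
Feasibility: ΣzᵢKᵢ = 2.248, Σzᵢ/Kᵢ = 1.169 — both > 1, two phases present.
Newton–Raphson from ψ = 0.5:
  ψ = 0.500: g = 0.3347, g' = -1.029 → ψ = 0.825
  ψ = 0.825: g = 0.0233, g' = -0.985 → ψ = 0.849
Converged at ψ = 0.849.
Then V = ψ·F = 0.8487·418 = 354.8 mol/h and L = F − V = 63.2 mol/h.

L = 63.2 mol/h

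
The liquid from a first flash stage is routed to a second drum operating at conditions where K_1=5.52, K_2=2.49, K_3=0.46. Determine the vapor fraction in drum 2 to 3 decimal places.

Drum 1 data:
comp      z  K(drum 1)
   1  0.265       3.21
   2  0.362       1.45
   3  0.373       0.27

Drum 1:
Material balance + equilibrium reduce to Σ zᵢ(Kᵢ−1)/(1+ψ₁(Kᵢ−1)) = 0.
Check two-phase: ΣzᵢKᵢ = 1.476 > 1 and Σzᵢ/Kᵢ = 1.714 > 1, so g(0) = 0.476 > 0 and g(1) = -0.714 < 0.
Iterate (Newton) starting at ψ₁ = 0.5:
  ψ₁ = 0.500: g = -0.0176, g' = -0.834 → ψ₁ = 0.479
Converged at ψ₁ = 0.479.
Drum-1 compositions:
  1: x = 0.129, y = 0.413
  2: x = 0.298, y = 0.432
  3: x = 0.573, y = 0.155
Drum-2 feed = drum-1 liquid: z₂ = (0.1288, 0.2978, 0.5734).
Drum 2:
Let ψ₂ = V/F and solve Σ zᵢ(Kᵢ−1)/(1+ψ₂(Kᵢ−1)) = 0.
Feasibility: ΣzᵢKᵢ = 1.716, Σzᵢ/Kᵢ = 1.389 — both > 1, two phases present.
Newton iteration, ψ₂⁰ = 0.5:
  ψ₂ = 0.500: g = 0.0087, g' = -0.778 → ψ₂ = 0.511
Converged at ψ₂ = 0.511.
  1: x = 0.039, y = 0.215
  2: x = 0.169, y = 0.421
  3: x = 0.792, y = 0.364

V/F (drum 2) = 0.511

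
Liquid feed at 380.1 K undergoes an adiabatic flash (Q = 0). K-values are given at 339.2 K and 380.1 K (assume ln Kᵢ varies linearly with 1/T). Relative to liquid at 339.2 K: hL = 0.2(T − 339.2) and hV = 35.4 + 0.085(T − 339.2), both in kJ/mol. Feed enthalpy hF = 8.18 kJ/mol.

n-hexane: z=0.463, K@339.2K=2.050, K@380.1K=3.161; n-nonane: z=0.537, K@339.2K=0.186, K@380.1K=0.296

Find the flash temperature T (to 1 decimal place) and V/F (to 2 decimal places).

T = 349.7 K, V/F = 0.18

Adiabatic flash: solve Rachford–Rice at each trial T, then check hF = ψ·hV(T) + (1−ψ)·hL(T).
  T = 339.2 K: K = (2.050, 0.186), RR gives ψ = 0.057, H_out = 2.031 kJ/mol
  T = 380.1 K: K = (3.161, 0.296), RR gives ψ = 0.409, H_out = 20.740 kJ/mol
  T = 359.6 K: K = (2.576, 0.238), RR gives ψ = 0.267, H_out = 12.890 kJ/mol
  T = 349.4 K: K = (2.306, 0.211), RR gives ψ = 0.175, H_out = 8.047 kJ/mol
  T = 354.5 K: K = (2.439, 0.224), RR gives ψ = 0.224, H_out = 10.579 kJ/mol
  T = 351.9 K: K = (2.370, 0.217), RR gives ψ = 0.200, H_out = 9.319 kJ/mol
  T = 350.6 K: K = (2.337, 0.214), RR gives ψ = 0.187, H_out = 8.666 kJ/mol
Linear interpolation between T = 349.4 (H_out = 8.047) and T = 350.6 (H_out = 8.666) on hF = 8.18 gives T ≈ 349.7 K, at which ψ = 0.18.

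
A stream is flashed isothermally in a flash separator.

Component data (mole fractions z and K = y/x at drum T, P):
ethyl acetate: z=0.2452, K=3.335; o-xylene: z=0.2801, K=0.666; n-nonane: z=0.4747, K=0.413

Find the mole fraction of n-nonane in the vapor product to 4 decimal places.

Newton iteration, V/F⁰ = 0.48:
  V/F = 0.4800: g = -0.22941, g' = -0.6586 → V/F = 0.1317
  V/F = 0.1317: g = 0.03805, g' = -1.0083 → V/F = 0.1694
  V/F = 0.1694: g = 0.00167, g' = -0.9232 → V/F = 0.1712
Converged at V/F = 0.1712.
Compositions from xᵢ = zᵢ/(1+V/F(Kᵢ−1)), yᵢ = Kᵢxᵢ:
  ethyl acetate: x = 0.1752, y = 0.5842
  o-xylene: x = 0.2971, y = 0.1979
  n-nonane: x = 0.5277, y = 0.2180

y_n-nonane = 0.2180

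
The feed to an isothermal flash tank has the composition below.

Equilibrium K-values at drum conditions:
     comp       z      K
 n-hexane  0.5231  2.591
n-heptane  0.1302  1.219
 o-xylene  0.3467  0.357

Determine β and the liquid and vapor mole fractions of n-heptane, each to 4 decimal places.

β = 0.7167, x_n-heptane = 0.1125, y_n-heptane = 0.1372

Material balance + equilibrium reduce to Σ zᵢ(Kᵢ−1)/(1+β(Kᵢ−1)) = 0.
g(0) = ΣzᵢKᵢ − 1 = 0.6378 and g(1) = 1 − Σzᵢ/Kᵢ = -0.2798, so a root lies in (0, 1).
Newton iteration, β⁰ = 0.5:
  β = 0.5000: g = 0.16066, g' = -0.7272 → β = 0.7209
  β = 0.7209: g = -0.00331, g' = -0.7900 → β = 0.7167
Converged at β = 0.7167.
Compositions from xᵢ = zᵢ/(1+β(Kᵢ−1)), yᵢ = Kᵢxᵢ:
  n-hexane: x = 0.2444, y = 0.6332
  n-heptane: x = 0.1125, y = 0.1372
  o-xylene: x = 0.6431, y = 0.2296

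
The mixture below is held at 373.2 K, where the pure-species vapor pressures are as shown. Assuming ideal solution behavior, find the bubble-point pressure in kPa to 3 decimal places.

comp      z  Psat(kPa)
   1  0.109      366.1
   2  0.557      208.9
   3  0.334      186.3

At the bubble point ψ → 0, so ΣzᵢKᵢ = 1 with Kᵢ = Pᵢˢᵃᵗ/P ⇒ P = ΣzᵢPᵢˢᵃᵗ.
P = 0.109·366.1 + 0.557·208.9 + 0.334·186.3 = 218.486 kPa

Pbub = 218.486 kPa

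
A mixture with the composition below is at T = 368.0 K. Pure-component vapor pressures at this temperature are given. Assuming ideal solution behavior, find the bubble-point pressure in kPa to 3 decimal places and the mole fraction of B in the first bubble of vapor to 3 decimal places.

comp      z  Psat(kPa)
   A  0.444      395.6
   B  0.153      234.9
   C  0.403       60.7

At the bubble point ψ → 0, so ΣzᵢKᵢ = 1 with Kᵢ = Pᵢˢᵃᵗ/P ⇒ P = ΣzᵢPᵢˢᵃᵗ.
P = 0.444·395.6 + 0.153·234.9 + 0.403·60.7 = 236.048 kPa
yᵢ = zᵢPᵢˢᵃᵗ/P ⇒ y_B = 0.153·234.9/236.048 = 0.152

Pbub = 236.048 kPa, y_B = 0.152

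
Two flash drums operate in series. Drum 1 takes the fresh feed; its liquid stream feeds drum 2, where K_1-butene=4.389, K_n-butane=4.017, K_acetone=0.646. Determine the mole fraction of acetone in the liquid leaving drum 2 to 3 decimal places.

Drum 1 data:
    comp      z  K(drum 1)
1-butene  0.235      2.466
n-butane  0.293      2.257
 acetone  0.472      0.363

x_acetone (drum 2) = 0.900

Drum 1:
Rachford–Rice: g(ψ₁) = Σ zᵢ(Kᵢ−1)/(1+ψ₁(Kᵢ−1)) = 0.
Check two-phase: ΣzᵢKᵢ = 1.412 > 1 and Σzᵢ/Kᵢ = 1.525 > 1, so g(0) = 0.412 > 0 and g(1) = -0.525 < 0.
Iterate (Newton) starting at ψ₁ = 0.69:
  ψ₁ = 0.690: g = -0.1679, g' = -0.867 → ψ₁ = 0.496
  ψ₁ = 0.496: g = -0.0135, g' = -0.754 → ψ₁ = 0.478
Converged at ψ₁ = 0.478.
Drum-1 compositions:
  1-butene: x = 0.138, y = 0.341
  n-butane: x = 0.183, y = 0.413
  acetone: x = 0.679, y = 0.246
Drum-2 feed = drum-1 liquid: z₂ = (0.1381, 0.1830, 0.6789).
Drum 2:
Newton–Raphson from ψ₂ = 0.5:
  ψ₂ = 0.500: g = 0.1017, g' = -0.609 → ψ₂ = 0.667
  ψ₂ = 0.667: g = 0.0121, g' = -0.478 → ψ₂ = 0.692
  ψ₂ = 0.692: g = 0.0002, g' = -0.465 → ψ₂ = 0.693
Converged at ψ₂ = 0.693.
  1-butene: x = 0.041, y = 0.181
  n-butane: x = 0.059, y = 0.238
  acetone: x = 0.900, y = 0.581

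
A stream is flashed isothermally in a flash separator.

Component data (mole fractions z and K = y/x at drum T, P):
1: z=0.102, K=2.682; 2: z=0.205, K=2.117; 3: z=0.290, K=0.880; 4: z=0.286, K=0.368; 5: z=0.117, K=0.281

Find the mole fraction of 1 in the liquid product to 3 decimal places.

Newton iteration, V/F⁰ = 0.37:
  V/F = 0.370: g = -0.1192, g' = -0.549 → V/F = 0.153
  V/F = 0.153: g = 0.0020, g' = -0.590 → V/F = 0.156
Converged at V/F = 0.156.
Compositions from xᵢ = zᵢ/(1+V/F(Kᵢ−1)), yᵢ = Kᵢxᵢ:
  1: x = 0.081, y = 0.217
  2: x = 0.175, y = 0.369
  3: x = 0.296, y = 0.260
  4: x = 0.317, y = 0.117
  5: x = 0.132, y = 0.037

x_1 = 0.081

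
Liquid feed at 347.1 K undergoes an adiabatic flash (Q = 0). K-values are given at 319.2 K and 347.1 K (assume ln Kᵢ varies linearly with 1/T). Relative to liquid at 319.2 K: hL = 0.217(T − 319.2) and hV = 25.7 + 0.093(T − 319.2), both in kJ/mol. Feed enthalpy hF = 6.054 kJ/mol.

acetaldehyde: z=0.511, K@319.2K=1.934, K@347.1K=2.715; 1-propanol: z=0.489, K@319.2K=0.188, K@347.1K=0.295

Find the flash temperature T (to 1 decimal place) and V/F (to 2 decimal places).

Adiabatic flash: solve Rachford–Rice at each trial T, then check hF = ψ·hV(T) + (1−ψ)·hL(T).
  T = 319.2 K: K = (1.934, 0.188), RR gives ψ = 0.106, H_out = 2.718 kJ/mol
  T = 347.1 K: K = (2.715, 0.295), RR gives ψ = 0.440, H_out = 15.833 kJ/mol
  T = 333.1 K: K = (2.306, 0.238), RR gives ψ = 0.296, H_out = 10.111 kJ/mol
  T = 326.1 K: K = (2.115, 0.212), RR gives ψ = 0.209, H_out = 6.702 kJ/mol
  T = 322.6 K: K = (2.022, 0.199), RR gives ψ = 0.160, H_out = 4.778 kJ/mol
  T = 324.4 K: K = (2.069, 0.206), RR gives ψ = 0.186, H_out = 5.789 kJ/mol
Linear interpolation between T = 324.4 (H_out = 5.789) and T = 326.1 (H_out = 6.702) on hF = 6.054 gives T ≈ 324.9 K, at which ψ = 0.19.

T = 324.9 K, V/F = 0.19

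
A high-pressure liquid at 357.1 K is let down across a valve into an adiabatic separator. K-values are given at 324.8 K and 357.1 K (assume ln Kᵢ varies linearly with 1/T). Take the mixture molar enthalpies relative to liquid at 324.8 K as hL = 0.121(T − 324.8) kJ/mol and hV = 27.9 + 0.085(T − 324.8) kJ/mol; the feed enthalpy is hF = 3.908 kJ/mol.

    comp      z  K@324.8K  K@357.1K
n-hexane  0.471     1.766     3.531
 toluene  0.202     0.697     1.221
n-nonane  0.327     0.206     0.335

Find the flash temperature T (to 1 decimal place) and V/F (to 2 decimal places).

T = 326.1 K, V/F = 0.13

Adiabatic flash: solve Rachford–Rice at each trial T, then check hF = ψ·hV(T) + (1−ψ)·hL(T).
  T = 324.8 K: K = (1.766, 0.697, 0.206), RR gives ψ = 0.080, H_out = 2.231 kJ/mol
  T = 357.1 K: K = (3.531, 1.221, 0.335), RR gives ψ = 0.767, H_out = 24.406 kJ/mol
  T = 341.0 K: K = (2.541, 0.936, 0.266), RR gives ψ = 0.522, H_out = 16.208 kJ/mol
  T = 332.9 K: K = (2.128, 0.810, 0.235), RR gives ψ = 0.347, H_out = 10.565 kJ/mol
  T = 328.9 K: K = (1.943, 0.753, 0.220), RR gives ψ = 0.232, H_out = 6.944 kJ/mol
  T = 326.9 K: K = (1.855, 0.725, 0.213), RR gives ψ = 0.163, H_out = 4.803 kJ/mol
  T = 325.9 K: K = (1.812, 0.712, 0.210), RR gives ψ = 0.125, H_out = 3.625 kJ/mol
Linear interpolation between T = 325.9 (H_out = 3.625) and T = 326.9 (H_out = 4.803) on hF = 3.908 gives T ≈ 326.1 K, at which ψ = 0.13.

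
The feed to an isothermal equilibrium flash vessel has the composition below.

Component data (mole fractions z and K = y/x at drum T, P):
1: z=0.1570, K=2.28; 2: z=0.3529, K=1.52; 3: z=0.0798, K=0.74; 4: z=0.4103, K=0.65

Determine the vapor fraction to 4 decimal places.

ψ = 0.8150

Let ψ = V/F and solve Σ zᵢ(Kᵢ−1)/(1+ψ(Kᵢ−1)) = 0.
Check two-phase: ΣzᵢKᵢ = 1.2201 > 1 and Σzᵢ/Kᵢ = 1.0401 > 1, so g(0) = 0.2201 > 0 and g(1) = -0.0401 < 0.
Newton–Raphson from ψ = 0.32:
  ψ = 0.3200: g = 0.11555, g' = -0.2698 → ψ = 0.7483
  ψ = 0.7483: g = 0.01442, g' = -0.2171 → ψ = 0.8147
  ψ = 0.8147: g = 0.00005, g' = -0.2158 → ψ = 0.8150
Converged at ψ = 0.8150.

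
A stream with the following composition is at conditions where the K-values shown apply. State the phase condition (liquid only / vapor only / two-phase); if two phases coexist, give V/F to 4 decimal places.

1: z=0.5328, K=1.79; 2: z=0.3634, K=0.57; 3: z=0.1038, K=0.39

ΣzᵢKᵢ = 1.2013; Σzᵢ/Kᵢ = 1.2014.
Both exceed 1, so a two-phase solution exists.
Material balance + equilibrium reduce to Σ zᵢ(Kᵢ−1)/(1+ψ(Kᵢ−1)) = 0.
Newton–Raphson from ψ = 0.44:
  ψ = 0.4400: g = 0.03307, g' = -0.3575 → ψ = 0.5325
  ψ = 0.5325: g = -0.00017, g' = -0.3625 → ψ = 0.5320
Converged at ψ = 0.5320.

two-phase, V/F = 0.5320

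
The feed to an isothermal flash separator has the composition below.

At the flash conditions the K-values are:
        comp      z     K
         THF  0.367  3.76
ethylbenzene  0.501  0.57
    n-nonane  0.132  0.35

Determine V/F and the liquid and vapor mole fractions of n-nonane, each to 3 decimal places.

V/F = 0.532, x_n-nonane = 0.202, y_n-nonane = 0.071

Material balance + equilibrium reduce to Σ zᵢ(Kᵢ−1)/(1+V/F(Kᵢ−1)) = 0.
Feasibility: ΣzᵢKᵢ = 1.712, Σzᵢ/Kᵢ = 1.354 — both > 1, two phases present.
Newton–Raphson from V/F = 0.65:
  V/F = 0.650: g = -0.0850, g' = -0.704 → V/F = 0.529
  V/F = 0.529: g = 0.0020, g' = -0.747 → V/F = 0.532
Converged at V/F = 0.532.
Compositions from xᵢ = zᵢ/(1+V/F(Kᵢ−1)), yᵢ = Kᵢxᵢ:
  THF: x = 0.149, y = 0.559
  ethylbenzene: x = 0.650, y = 0.370
  n-nonane: x = 0.202, y = 0.071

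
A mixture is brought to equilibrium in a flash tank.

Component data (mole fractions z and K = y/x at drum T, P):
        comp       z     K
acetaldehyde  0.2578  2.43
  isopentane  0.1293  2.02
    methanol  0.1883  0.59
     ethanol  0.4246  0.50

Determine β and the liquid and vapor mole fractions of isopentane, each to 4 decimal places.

β = 0.3410, x_isopentane = 0.0959, y_isopentane = 0.1938

Material balance + equilibrium reduce to Σ zᵢ(Kᵢ−1)/(1+β(Kᵢ−1)) = 0.
g(0) = ΣzᵢKᵢ − 1 = 0.2110 and g(1) = 1 − Σzᵢ/Kᵢ = -0.3385, so a root lies in (0, 1).
Iterate (Newton) starting at β = 0.37:
  β = 0.3700: g = -0.01466, g' = -0.5002 → β = 0.3407
  β = 0.3407: g = 0.00013, g' = -0.5094 → β = 0.3410
Converged at β = 0.3410.
Compositions from xᵢ = zᵢ/(1+β(Kᵢ−1)), yᵢ = Kᵢxᵢ:
  acetaldehyde: x = 0.1733, y = 0.4211
  isopentane: x = 0.0959, y = 0.1938
  methanol: x = 0.2189, y = 0.1292
  ethanol: x = 0.5119, y = 0.2559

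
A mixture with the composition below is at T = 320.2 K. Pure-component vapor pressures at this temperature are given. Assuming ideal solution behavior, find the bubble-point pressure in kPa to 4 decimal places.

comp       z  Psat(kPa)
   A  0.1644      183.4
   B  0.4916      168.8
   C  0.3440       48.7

Pbub = 129.8858 kPa

At the bubble point ψ → 0, so ΣzᵢKᵢ = 1 with Kᵢ = Pᵢˢᵃᵗ/P ⇒ P = ΣzᵢPᵢˢᵃᵗ.
P = 0.1644·183.4 + 0.4916·168.8 + 0.3440·48.7 = 129.8858 kPa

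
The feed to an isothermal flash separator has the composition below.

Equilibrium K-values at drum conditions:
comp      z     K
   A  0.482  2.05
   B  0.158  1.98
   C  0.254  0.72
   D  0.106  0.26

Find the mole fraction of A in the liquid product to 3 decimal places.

Material balance + equilibrium reduce to Σ zᵢ(Kᵢ−1)/(1+β(Kᵢ−1)) = 0.
Check two-phase: ΣzᵢKᵢ = 1.511 > 1 and Σzᵢ/Kᵢ = 1.075 > 1, so g(0) = 0.511 > 0 and g(1) = -0.075 < 0.
Newton–Raphson from β = 0.5:
  β = 0.500: g = 0.2286, g' = -0.470 → β = 0.986
  β = 0.986: g = -0.0613, g' = -1.001 → β = 0.925
  β = 0.925: g = -0.0067, g' = -0.798 → β = 0.917
Converged at β = 0.917.
Compositions from xᵢ = zᵢ/(1+β(Kᵢ−1)), yᵢ = Kᵢxᵢ:
  A: x = 0.246, y = 0.504
  B: x = 0.083, y = 0.165
  C: x = 0.342, y = 0.246
  D: x = 0.329, y = 0.086

x_A = 0.246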